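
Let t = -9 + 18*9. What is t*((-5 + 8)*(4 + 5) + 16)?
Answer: 6579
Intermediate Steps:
t = 153 (t = -9 + 162 = 153)
t*((-5 + 8)*(4 + 5) + 16) = 153*((-5 + 8)*(4 + 5) + 16) = 153*(3*9 + 16) = 153*(27 + 16) = 153*43 = 6579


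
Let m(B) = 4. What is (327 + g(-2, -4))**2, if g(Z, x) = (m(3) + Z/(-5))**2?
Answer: 74978281/625 ≈ 1.1997e+5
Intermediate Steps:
g(Z, x) = (4 - Z/5)**2 (g(Z, x) = (4 + Z/(-5))**2 = (4 + Z*(-1/5))**2 = (4 - Z/5)**2)
(327 + g(-2, -4))**2 = (327 + (-20 - 2)**2/25)**2 = (327 + (1/25)*(-22)**2)**2 = (327 + (1/25)*484)**2 = (327 + 484/25)**2 = (8659/25)**2 = 74978281/625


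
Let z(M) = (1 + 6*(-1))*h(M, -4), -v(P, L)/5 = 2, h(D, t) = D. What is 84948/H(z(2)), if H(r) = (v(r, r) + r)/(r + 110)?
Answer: -424740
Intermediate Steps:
v(P, L) = -10 (v(P, L) = -5*2 = -10)
z(M) = -5*M (z(M) = (1 + 6*(-1))*M = (1 - 6)*M = -5*M)
H(r) = (-10 + r)/(110 + r) (H(r) = (-10 + r)/(r + 110) = (-10 + r)/(110 + r))
84948/H(z(2)) = 84948/(((-10 - 5*2)/(110 - 5*2))) = 84948/(((-10 - 10)/(110 - 10))) = 84948/((-20/100)) = 84948/(((1/100)*(-20))) = 84948/(-⅕) = 84948*(-5) = -424740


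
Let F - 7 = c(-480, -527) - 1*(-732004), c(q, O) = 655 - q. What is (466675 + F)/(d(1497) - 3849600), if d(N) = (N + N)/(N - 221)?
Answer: -109355114/350863329 ≈ -0.31167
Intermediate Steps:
d(N) = 2*N/(-221 + N) (d(N) = (2*N)/(-221 + N) = 2*N/(-221 + N))
F = 733146 (F = 7 + ((655 - 1*(-480)) - 1*(-732004)) = 7 + ((655 + 480) + 732004) = 7 + (1135 + 732004) = 7 + 733139 = 733146)
(466675 + F)/(d(1497) - 3849600) = (466675 + 733146)/(2*1497/(-221 + 1497) - 3849600) = 1199821/(2*1497/1276 - 3849600) = 1199821/(2*1497*(1/1276) - 3849600) = 1199821/(1497/638 - 3849600) = 1199821/(-2456043303/638) = 1199821*(-638/2456043303) = -109355114/350863329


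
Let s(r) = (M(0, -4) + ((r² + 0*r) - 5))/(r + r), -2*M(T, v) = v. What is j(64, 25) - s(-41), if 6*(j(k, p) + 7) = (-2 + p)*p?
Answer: 26887/246 ≈ 109.30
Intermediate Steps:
M(T, v) = -v/2
j(k, p) = -7 + p*(-2 + p)/6 (j(k, p) = -7 + ((-2 + p)*p)/6 = -7 + (p*(-2 + p))/6 = -7 + p*(-2 + p)/6)
s(r) = (-3 + r²)/(2*r) (s(r) = (-½*(-4) + ((r² + 0*r) - 5))/(r + r) = (2 + ((r² + 0) - 5))/((2*r)) = (2 + (r² - 5))*(1/(2*r)) = (2 + (-5 + r²))*(1/(2*r)) = (-3 + r²)*(1/(2*r)) = (-3 + r²)/(2*r))
j(64, 25) - s(-41) = (-7 - ⅓*25 + (⅙)*25²) - (-3 + (-41)²)/(2*(-41)) = (-7 - 25/3 + (⅙)*625) - (-1)*(-3 + 1681)/(2*41) = (-7 - 25/3 + 625/6) - (-1)*1678/(2*41) = 533/6 - 1*(-839/41) = 533/6 + 839/41 = 26887/246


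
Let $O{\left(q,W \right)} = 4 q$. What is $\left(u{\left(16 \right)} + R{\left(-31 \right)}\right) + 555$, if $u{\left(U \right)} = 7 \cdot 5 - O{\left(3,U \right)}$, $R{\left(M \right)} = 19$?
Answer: $597$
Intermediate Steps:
$u{\left(U \right)} = 23$ ($u{\left(U \right)} = 7 \cdot 5 - 4 \cdot 3 = 35 - 12 = 23$)
$\left(u{\left(16 \right)} + R{\left(-31 \right)}\right) + 555 = \left(23 + 19\right) + 555 = 42 + 555 = 597$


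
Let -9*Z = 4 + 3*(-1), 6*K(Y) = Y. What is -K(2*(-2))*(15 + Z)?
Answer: 268/27 ≈ 9.9259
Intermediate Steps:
K(Y) = Y/6
Z = -1/9 (Z = -(4 + 3*(-1))/9 = -(4 - 3)/9 = -1/9*1 = -1/9 ≈ -0.11111)
-K(2*(-2))*(15 + Z) = -(2*(-2))/6*(15 - 1/9) = -(1/6)*(-4)*134/9 = -(-2)*134/(3*9) = -1*(-268/27) = 268/27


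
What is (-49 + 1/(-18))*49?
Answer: -43267/18 ≈ -2403.7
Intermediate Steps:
(-49 + 1/(-18))*49 = (-49 - 1/18)*49 = -883/18*49 = -43267/18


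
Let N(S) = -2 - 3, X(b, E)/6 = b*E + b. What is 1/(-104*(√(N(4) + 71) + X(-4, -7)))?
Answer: -3/44785 + √66/2149680 ≈ -6.3208e-5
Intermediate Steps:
X(b, E) = 6*b + 6*E*b (X(b, E) = 6*(b*E + b) = 6*(E*b + b) = 6*(b + E*b) = 6*b + 6*E*b)
N(S) = -5
1/(-104*(√(N(4) + 71) + X(-4, -7))) = 1/(-104*(√(-5 + 71) + 6*(-4)*(1 - 7))) = 1/(-104*(√66 + 6*(-4)*(-6))) = 1/(-104*(√66 + 144)) = 1/(-104*(144 + √66)) = 1/(-14976 - 104*√66)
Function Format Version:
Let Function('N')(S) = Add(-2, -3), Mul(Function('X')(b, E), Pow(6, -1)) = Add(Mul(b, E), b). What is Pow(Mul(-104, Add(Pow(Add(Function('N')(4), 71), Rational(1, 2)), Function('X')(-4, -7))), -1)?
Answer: Add(Rational(-3, 44785), Mul(Rational(1, 2149680), Pow(66, Rational(1, 2)))) ≈ -6.3208e-5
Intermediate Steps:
Function('X')(b, E) = Add(Mul(6, b), Mul(6, E, b)) (Function('X')(b, E) = Mul(6, Add(Mul(b, E), b)) = Mul(6, Add(Mul(E, b), b)) = Mul(6, Add(b, Mul(E, b))) = Add(Mul(6, b), Mul(6, E, b)))
Function('N')(S) = -5
Pow(Mul(-104, Add(Pow(Add(Function('N')(4), 71), Rational(1, 2)), Function('X')(-4, -7))), -1) = Pow(Mul(-104, Add(Pow(Add(-5, 71), Rational(1, 2)), Mul(6, -4, Add(1, -7)))), -1) = Pow(Mul(-104, Add(Pow(66, Rational(1, 2)), Mul(6, -4, -6))), -1) = Pow(Mul(-104, Add(Pow(66, Rational(1, 2)), 144)), -1) = Pow(Mul(-104, Add(144, Pow(66, Rational(1, 2)))), -1) = Pow(Add(-14976, Mul(-104, Pow(66, Rational(1, 2)))), -1)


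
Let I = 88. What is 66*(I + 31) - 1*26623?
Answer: -18769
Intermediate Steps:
66*(I + 31) - 1*26623 = 66*(88 + 31) - 1*26623 = 66*119 - 26623 = 7854 - 26623 = -18769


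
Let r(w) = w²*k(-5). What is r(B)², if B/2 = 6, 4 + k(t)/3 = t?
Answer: 15116544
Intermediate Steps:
k(t) = -12 + 3*t
B = 12 (B = 2*6 = 12)
r(w) = -27*w² (r(w) = w²*(-12 + 3*(-5)) = w²*(-12 - 15) = w²*(-27) = -27*w²)
r(B)² = (-27*12²)² = (-27*144)² = (-3888)² = 15116544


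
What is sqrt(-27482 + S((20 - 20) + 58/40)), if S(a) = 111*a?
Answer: I*sqrt(2732105)/10 ≈ 165.29*I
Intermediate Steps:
sqrt(-27482 + S((20 - 20) + 58/40)) = sqrt(-27482 + 111*((20 - 20) + 58/40)) = sqrt(-27482 + 111*(0 + 58*(1/40))) = sqrt(-27482 + 111*(0 + 29/20)) = sqrt(-27482 + 111*(29/20)) = sqrt(-27482 + 3219/20) = sqrt(-546421/20) = I*sqrt(2732105)/10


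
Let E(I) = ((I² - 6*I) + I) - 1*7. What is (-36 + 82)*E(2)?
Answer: -598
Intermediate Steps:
E(I) = -7 + I² - 5*I (E(I) = (I² - 5*I) - 7 = -7 + I² - 5*I)
(-36 + 82)*E(2) = (-36 + 82)*(-7 + 2² - 5*2) = 46*(-7 + 4 - 10) = 46*(-13) = -598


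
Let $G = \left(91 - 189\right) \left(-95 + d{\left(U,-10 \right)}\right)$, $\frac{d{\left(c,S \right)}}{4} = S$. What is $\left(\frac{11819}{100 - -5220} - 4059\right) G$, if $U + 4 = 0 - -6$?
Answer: $- \frac{4079009529}{76} \approx -5.3671 \cdot 10^{7}$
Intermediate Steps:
$U = 2$ ($U = -4 + \left(0 - -6\right) = -4 + \left(0 + 6\right) = -4 + 6 = 2$)
$d{\left(c,S \right)} = 4 S$
$G = 13230$ ($G = \left(91 - 189\right) \left(-95 + 4 \left(-10\right)\right) = - 98 \left(-95 - 40\right) = \left(-98\right) \left(-135\right) = 13230$)
$\left(\frac{11819}{100 - -5220} - 4059\right) G = \left(\frac{11819}{100 - -5220} - 4059\right) 13230 = \left(\frac{11819}{100 + 5220} - 4059\right) 13230 = \left(\frac{11819}{5320} - 4059\right) 13230 = \left(- \frac{21582061}{5320}\right) 13230 = - \frac{4079009529}{76}$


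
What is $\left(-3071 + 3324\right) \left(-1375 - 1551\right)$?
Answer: $-740278$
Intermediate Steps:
$\left(-3071 + 3324\right) \left(-1375 - 1551\right) = 253 \left(-2926\right) = -740278$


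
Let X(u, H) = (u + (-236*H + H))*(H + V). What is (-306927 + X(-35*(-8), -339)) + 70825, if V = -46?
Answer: -31014927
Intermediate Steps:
X(u, H) = (-46 + H)*(u - 235*H) (X(u, H) = (u + (-236*H + H))*(H - 46) = (u - 235*H)*(-46 + H) = (-46 + H)*(u - 235*H))
(-306927 + X(-35*(-8), -339)) + 70825 = (-306927 + (-235*(-339)**2 - (-1610)*(-8) + 10810*(-339) - (-11865)*(-8))) + 70825 = (-306927 + (-235*114921 - 46*280 - 3664590 - 339*280)) + 70825 = (-306927 + (-27006435 - 12880 - 3664590 - 94920)) + 70825 = (-306927 - 30778825) + 70825 = -31085752 + 70825 = -31014927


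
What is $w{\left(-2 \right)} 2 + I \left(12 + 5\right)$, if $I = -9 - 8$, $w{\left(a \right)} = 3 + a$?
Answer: $-287$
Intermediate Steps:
$I = -17$ ($I = -9 - 8 = -17$)
$w{\left(-2 \right)} 2 + I \left(12 + 5\right) = \left(3 - 2\right) 2 - 17 \left(12 + 5\right) = 1 \cdot 2 - 289 = 2 - 289 = -287$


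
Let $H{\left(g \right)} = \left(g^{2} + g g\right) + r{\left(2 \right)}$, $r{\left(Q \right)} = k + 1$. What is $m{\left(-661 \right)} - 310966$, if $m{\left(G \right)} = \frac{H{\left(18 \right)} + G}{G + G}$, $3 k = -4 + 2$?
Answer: $- \frac{616645559}{1983} \approx -3.1097 \cdot 10^{5}$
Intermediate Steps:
$k = - \frac{2}{3}$ ($k = \frac{-4 + 2}{3} = \frac{1}{3} \left(-2\right) = - \frac{2}{3} \approx -0.66667$)
$r{\left(Q \right)} = \frac{1}{3}$ ($r{\left(Q \right)} = - \frac{2}{3} + 1 = \frac{1}{3}$)
$H{\left(g \right)} = \frac{1}{3} + 2 g^{2}$ ($H{\left(g \right)} = \left(g^{2} + g g\right) + \frac{1}{3} = \left(g^{2} + g^{2}\right) + \frac{1}{3} = 2 g^{2} + \frac{1}{3} = \frac{1}{3} + 2 g^{2}$)
$m{\left(G \right)} = \frac{\frac{1945}{3} + G}{2 G}$ ($m{\left(G \right)} = \frac{\left(\frac{1}{3} + 2 \cdot 18^{2}\right) + G}{G + G} = \frac{\left(\frac{1}{3} + 2 \cdot 324\right) + G}{2 G} = \left(\left(\frac{1}{3} + 648\right) + G\right) \frac{1}{2 G} = \left(\frac{1945}{3} + G\right) \frac{1}{2 G} = \frac{\frac{1945}{3} + G}{2 G}$)
$m{\left(-661 \right)} - 310966 = \frac{1945 + 3 \left(-661\right)}{6 \left(-661\right)} - 310966 = \frac{1}{6} \left(- \frac{1}{661}\right) \left(1945 - 1983\right) - 310966 = \frac{1}{6} \left(- \frac{1}{661}\right) \left(-38\right) - 310966 = \frac{19}{1983} - 310966 = - \frac{616645559}{1983}$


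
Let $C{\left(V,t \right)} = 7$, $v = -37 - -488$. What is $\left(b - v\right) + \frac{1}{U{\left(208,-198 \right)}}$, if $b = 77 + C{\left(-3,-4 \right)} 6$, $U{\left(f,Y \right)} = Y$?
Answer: $- \frac{65737}{198} \approx -332.0$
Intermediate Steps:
$v = 451$ ($v = -37 + 488 = 451$)
$b = 119$ ($b = 77 + 7 \cdot 6 = 77 + 42 = 119$)
$\left(b - v\right) + \frac{1}{U{\left(208,-198 \right)}} = \left(119 - 451\right) + \frac{1}{-198} = \left(119 - 451\right) - \frac{1}{198} = -332 - \frac{1}{198} = - \frac{65737}{198}$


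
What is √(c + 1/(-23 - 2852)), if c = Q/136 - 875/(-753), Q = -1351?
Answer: I*√7604132107564590/29442300 ≈ 2.9618*I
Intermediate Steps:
c = -898303/102408 (c = -1351/136 - 875/(-753) = -1351*1/136 - 875*(-1/753) = -1351/136 + 875/753 = -898303/102408 ≈ -8.7718)
√(c + 1/(-23 - 2852)) = √(-898303/102408 + 1/(-23 - 2852)) = √(-898303/102408 + 1/(-2875)) = √(-898303/102408 - 1/2875) = √(-2582723533/294423000) = I*√7604132107564590/29442300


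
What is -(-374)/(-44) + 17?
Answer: 17/2 ≈ 8.5000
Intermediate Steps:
-(-374)/(-44) + 17 = -(-374)*(-1)/44 + 17 = -34*¼ + 17 = -17/2 + 17 = 17/2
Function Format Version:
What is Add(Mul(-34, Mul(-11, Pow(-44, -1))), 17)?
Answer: Rational(17, 2) ≈ 8.5000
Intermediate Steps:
Add(Mul(-34, Mul(-11, Pow(-44, -1))), 17) = Add(Mul(-34, Mul(-11, Rational(-1, 44))), 17) = Add(Mul(-34, Rational(1, 4)), 17) = Add(Rational(-17, 2), 17) = Rational(17, 2)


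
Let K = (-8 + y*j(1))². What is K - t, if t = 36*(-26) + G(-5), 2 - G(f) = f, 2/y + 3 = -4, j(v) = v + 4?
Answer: 49877/49 ≈ 1017.9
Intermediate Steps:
j(v) = 4 + v
y = -2/7 (y = 2/(-3 - 4) = 2/(-7) = 2*(-⅐) = -2/7 ≈ -0.28571)
G(f) = 2 - f
t = -929 (t = 36*(-26) + (2 - 1*(-5)) = -936 + (2 + 5) = -936 + 7 = -929)
K = 4356/49 (K = (-8 - 2*(4 + 1)/7)² = (-8 - 2/7*5)² = (-8 - 10/7)² = (-66/7)² = 4356/49 ≈ 88.898)
K - t = 4356/49 - 1*(-929) = 4356/49 + 929 = 49877/49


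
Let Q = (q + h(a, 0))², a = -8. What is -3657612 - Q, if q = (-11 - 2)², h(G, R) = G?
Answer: -3683533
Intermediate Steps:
q = 169 (q = (-13)² = 169)
Q = 25921 (Q = (169 - 8)² = 161² = 25921)
-3657612 - Q = -3657612 - 1*25921 = -3657612 - 25921 = -3683533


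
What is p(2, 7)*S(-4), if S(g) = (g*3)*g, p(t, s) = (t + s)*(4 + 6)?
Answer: 4320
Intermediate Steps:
p(t, s) = 10*s + 10*t (p(t, s) = (s + t)*10 = 10*s + 10*t)
S(g) = 3*g² (S(g) = (3*g)*g = 3*g²)
p(2, 7)*S(-4) = (10*7 + 10*2)*(3*(-4)²) = (70 + 20)*(3*16) = 90*48 = 4320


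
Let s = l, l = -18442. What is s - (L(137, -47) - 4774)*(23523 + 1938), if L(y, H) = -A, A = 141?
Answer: 125122373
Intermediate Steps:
L(y, H) = -141 (L(y, H) = -1*141 = -141)
s = -18442
s - (L(137, -47) - 4774)*(23523 + 1938) = -18442 - (-141 - 4774)*(23523 + 1938) = -18442 - (-4915)*25461 = -18442 - 1*(-125140815) = -18442 + 125140815 = 125122373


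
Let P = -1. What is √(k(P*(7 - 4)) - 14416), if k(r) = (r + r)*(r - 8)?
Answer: 5*I*√574 ≈ 119.79*I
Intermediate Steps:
k(r) = 2*r*(-8 + r) (k(r) = (2*r)*(-8 + r) = 2*r*(-8 + r))
√(k(P*(7 - 4)) - 14416) = √(2*(-(7 - 4))*(-8 - (7 - 4)) - 14416) = √(2*(-1*3)*(-8 - 1*3) - 14416) = √(2*(-3)*(-8 - 3) - 14416) = √(2*(-3)*(-11) - 14416) = √(66 - 14416) = √(-14350) = 5*I*√574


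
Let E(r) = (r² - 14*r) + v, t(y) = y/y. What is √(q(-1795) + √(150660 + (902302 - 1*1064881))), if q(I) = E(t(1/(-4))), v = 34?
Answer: √(21 + I*√11919) ≈ 8.1294 + 6.7147*I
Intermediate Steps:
t(y) = 1
E(r) = 34 + r² - 14*r (E(r) = (r² - 14*r) + 34 = 34 + r² - 14*r)
q(I) = 21 (q(I) = 34 + 1² - 14*1 = 34 + 1 - 14 = 21)
√(q(-1795) + √(150660 + (902302 - 1*1064881))) = √(21 + √(150660 + (902302 - 1*1064881))) = √(21 + √(150660 + (902302 - 1064881))) = √(21 + √(150660 - 162579)) = √(21 + √(-11919)) = √(21 + I*√11919)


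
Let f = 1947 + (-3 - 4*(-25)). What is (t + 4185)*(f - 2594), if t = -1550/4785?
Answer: -200236750/87 ≈ -2.3016e+6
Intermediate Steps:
f = 2044 (f = 1947 + (-3 + 100) = 1947 + 97 = 2044)
t = -310/957 (t = -1550*1/4785 = -310/957 ≈ -0.32393)
(t + 4185)*(f - 2594) = (-310/957 + 4185)*(2044 - 2594) = (4004735/957)*(-550) = -200236750/87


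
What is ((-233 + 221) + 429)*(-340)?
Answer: -141780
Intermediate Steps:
((-233 + 221) + 429)*(-340) = (-12 + 429)*(-340) = 417*(-340) = -141780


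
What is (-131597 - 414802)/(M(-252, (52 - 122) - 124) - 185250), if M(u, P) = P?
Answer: 78057/26492 ≈ 2.9464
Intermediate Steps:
(-131597 - 414802)/(M(-252, (52 - 122) - 124) - 185250) = (-131597 - 414802)/(((52 - 122) - 124) - 185250) = -546399/((-70 - 124) - 185250) = -546399/(-194 - 185250) = -546399/(-185444) = -546399*(-1/185444) = 78057/26492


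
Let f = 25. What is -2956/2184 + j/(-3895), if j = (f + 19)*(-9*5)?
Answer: -359465/425334 ≈ -0.84514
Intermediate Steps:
j = -1980 (j = (25 + 19)*(-9*5) = 44*(-45) = -1980)
-2956/2184 + j/(-3895) = -2956/2184 - 1980/(-3895) = -2956*1/2184 - 1980*(-1/3895) = -739/546 + 396/779 = -359465/425334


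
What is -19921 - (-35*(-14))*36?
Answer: -37561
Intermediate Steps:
-19921 - (-35*(-14))*36 = -19921 - 490*36 = -19921 - 1*17640 = -19921 - 17640 = -37561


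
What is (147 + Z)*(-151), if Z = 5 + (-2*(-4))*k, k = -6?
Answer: -15704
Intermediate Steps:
Z = -43 (Z = 5 - 2*(-4)*(-6) = 5 + 8*(-6) = 5 - 48 = -43)
(147 + Z)*(-151) = (147 - 43)*(-151) = 104*(-151) = -15704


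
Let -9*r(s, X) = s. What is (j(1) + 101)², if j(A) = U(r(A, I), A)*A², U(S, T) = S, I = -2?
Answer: 824464/81 ≈ 10179.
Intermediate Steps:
r(s, X) = -s/9
j(A) = -A³/9 (j(A) = (-A/9)*A² = -A³/9)
(j(1) + 101)² = (-⅑*1³ + 101)² = (-⅑*1 + 101)² = (-⅑ + 101)² = (908/9)² = 824464/81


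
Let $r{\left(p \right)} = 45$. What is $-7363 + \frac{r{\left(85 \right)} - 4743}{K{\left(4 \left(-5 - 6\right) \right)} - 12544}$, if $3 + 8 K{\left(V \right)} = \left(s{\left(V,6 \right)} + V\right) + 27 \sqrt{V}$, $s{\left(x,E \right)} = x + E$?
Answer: $- \frac{8252377072903}{1120847005} + \frac{225504 i \sqrt{11}}{1120847005} \approx -7362.6 + 0.00066727 i$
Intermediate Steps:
$s{\left(x,E \right)} = E + x$
$K{\left(V \right)} = \frac{3}{8} + \frac{V}{4} + \frac{27 \sqrt{V}}{8}$ ($K{\left(V \right)} = - \frac{3}{8} + \frac{\left(\left(6 + V\right) + V\right) + 27 \sqrt{V}}{8} = - \frac{3}{8} + \frac{\left(6 + 2 V\right) + 27 \sqrt{V}}{8} = - \frac{3}{8} + \frac{6 + 2 V + 27 \sqrt{V}}{8} = - \frac{3}{8} + \left(\frac{3}{4} + \frac{V}{4} + \frac{27 \sqrt{V}}{8}\right) = \frac{3}{8} + \frac{V}{4} + \frac{27 \sqrt{V}}{8}$)
$-7363 + \frac{r{\left(85 \right)} - 4743}{K{\left(4 \left(-5 - 6\right) \right)} - 12544} = -7363 + \frac{45 - 4743}{\left(\frac{3}{8} + \frac{4 \left(-5 - 6\right)}{4} + \frac{27 \sqrt{4 \left(-5 - 6\right)}}{8}\right) - 12544} = -7363 - \frac{4698}{\left(\frac{3}{8} + \frac{4 \left(-11\right)}{4} + \frac{27 \sqrt{4 \left(-11\right)}}{8}\right) - 12544} = -7363 - \frac{4698}{\left(\frac{3}{8} + \frac{1}{4} \left(-44\right) + \frac{27 \sqrt{-44}}{8}\right) - 12544} = -7363 - \frac{4698}{\left(\frac{3}{8} - 11 + \frac{27 \cdot 2 i \sqrt{11}}{8}\right) - 12544} = -7363 - \frac{4698}{\left(\frac{3}{8} - 11 + \frac{27 i \sqrt{11}}{4}\right) - 12544} = -7363 - \frac{4698}{\left(- \frac{85}{8} + \frac{27 i \sqrt{11}}{4}\right) - 12544} = -7363 - \frac{4698}{- \frac{100437}{8} + \frac{27 i \sqrt{11}}{4}}$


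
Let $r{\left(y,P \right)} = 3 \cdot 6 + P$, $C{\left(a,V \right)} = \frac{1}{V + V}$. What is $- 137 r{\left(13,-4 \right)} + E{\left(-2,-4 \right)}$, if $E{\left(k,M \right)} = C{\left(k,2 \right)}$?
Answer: $- \frac{7671}{4} \approx -1917.8$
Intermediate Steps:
$C{\left(a,V \right)} = \frac{1}{2 V}$
$E{\left(k,M \right)} = \frac{1}{4}$ ($E{\left(k,M \right)} = \frac{1}{2 \cdot 2} = \frac{1}{2} \cdot \frac{1}{2} = \frac{1}{4}$)
$r{\left(y,P \right)} = 18 + P$
$- 137 r{\left(13,-4 \right)} + E{\left(-2,-4 \right)} = - 137 \left(18 - 4\right) + \frac{1}{4} = \left(-137\right) 14 + \frac{1}{4} = -1918 + \frac{1}{4} = - \frac{7671}{4}$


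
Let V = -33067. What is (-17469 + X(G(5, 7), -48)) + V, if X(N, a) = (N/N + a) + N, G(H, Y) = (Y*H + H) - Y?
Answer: -50550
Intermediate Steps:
G(H, Y) = H - Y + H*Y (G(H, Y) = (H*Y + H) - Y = (H + H*Y) - Y = H - Y + H*Y)
X(N, a) = 1 + N + a (X(N, a) = (1 + a) + N = 1 + N + a)
(-17469 + X(G(5, 7), -48)) + V = (-17469 + (1 + (5 - 1*7 + 5*7) - 48)) - 33067 = (-17469 + (1 + (5 - 7 + 35) - 48)) - 33067 = (-17469 + (1 + 33 - 48)) - 33067 = (-17469 - 14) - 33067 = -17483 - 33067 = -50550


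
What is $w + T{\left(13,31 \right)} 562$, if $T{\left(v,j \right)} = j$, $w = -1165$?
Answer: $16257$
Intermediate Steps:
$w + T{\left(13,31 \right)} 562 = -1165 + 31 \cdot 562 = -1165 + 17422 = 16257$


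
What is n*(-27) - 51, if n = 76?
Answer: -2103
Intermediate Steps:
n*(-27) - 51 = 76*(-27) - 51 = -2052 - 51 = -2103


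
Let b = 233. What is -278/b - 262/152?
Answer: -51651/17708 ≈ -2.9168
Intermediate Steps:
-278/b - 262/152 = -278/233 - 262/152 = -278*1/233 - 262*1/152 = -278/233 - 131/76 = -51651/17708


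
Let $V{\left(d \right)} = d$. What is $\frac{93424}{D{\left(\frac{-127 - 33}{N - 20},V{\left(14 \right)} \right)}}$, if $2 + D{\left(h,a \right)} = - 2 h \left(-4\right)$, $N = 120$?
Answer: $- \frac{233560}{37} \approx -6312.4$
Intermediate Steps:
$D{\left(h,a \right)} = -2 + 8 h$ ($D{\left(h,a \right)} = -2 + - 2 h \left(-4\right) = -2 + 8 h$)
$\frac{93424}{D{\left(\frac{-127 - 33}{N - 20},V{\left(14 \right)} \right)}} = \frac{93424}{-2 + 8 \frac{-127 - 33}{120 - 20}} = \frac{93424}{-2 + 8 \left(- \frac{160}{100}\right)} = \frac{93424}{-2 + 8 \left(\left(-160\right) \frac{1}{100}\right)} = \frac{93424}{-2 + 8 \left(- \frac{8}{5}\right)} = \frac{93424}{-2 - \frac{64}{5}} = \frac{93424}{- \frac{74}{5}} = 93424 \left(- \frac{5}{74}\right) = - \frac{233560}{37}$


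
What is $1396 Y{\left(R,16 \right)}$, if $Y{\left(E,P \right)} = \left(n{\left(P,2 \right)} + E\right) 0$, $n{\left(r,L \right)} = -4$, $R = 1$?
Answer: $0$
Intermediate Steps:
$Y{\left(E,P \right)} = 0$ ($Y{\left(E,P \right)} = \left(-4 + E\right) 0 = 0$)
$1396 Y{\left(R,16 \right)} = 1396 \cdot 0 = 0$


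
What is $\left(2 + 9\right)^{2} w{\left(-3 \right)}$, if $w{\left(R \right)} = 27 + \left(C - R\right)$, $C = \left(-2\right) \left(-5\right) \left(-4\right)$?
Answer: $-1210$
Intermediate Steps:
$C = -40$ ($C = 10 \left(-4\right) = -40$)
$w{\left(R \right)} = -13 - R$ ($w{\left(R \right)} = 27 - \left(40 + R\right) = -13 - R$)
$\left(2 + 9\right)^{2} w{\left(-3 \right)} = \left(2 + 9\right)^{2} \left(-13 - -3\right) = 11^{2} \left(-13 + 3\right) = 121 \left(-10\right) = -1210$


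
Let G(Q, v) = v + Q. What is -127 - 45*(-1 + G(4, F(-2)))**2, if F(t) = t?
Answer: -172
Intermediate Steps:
G(Q, v) = Q + v
-127 - 45*(-1 + G(4, F(-2)))**2 = -127 - 45*(-1 + (4 - 2))**2 = -127 - 45*(-1 + 2)**2 = -127 - 45*1**2 = -127 - 45*1 = -127 - 45 = -172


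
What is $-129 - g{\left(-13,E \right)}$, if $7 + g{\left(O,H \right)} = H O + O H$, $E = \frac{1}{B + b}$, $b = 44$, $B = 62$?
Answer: $- \frac{6453}{53} \approx -121.75$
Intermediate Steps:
$E = \frac{1}{106}$ ($E = \frac{1}{62 + 44} = \frac{1}{106} \approx 0.009434$)
$g{\left(O,H \right)} = -7 + 2 H O$ ($g{\left(O,H \right)} = -7 + \left(H O + O H\right) = -7 + \left(H O + H O\right) = -7 + 2 H O$)
$-129 - g{\left(-13,E \right)} = -129 - \left(-7 + 2 \cdot \frac{1}{106} \left(-13\right)\right) = -129 - \left(-7 - \frac{13}{53}\right) = -129 - - \frac{384}{53} = -129 + \frac{384}{53} = - \frac{6453}{53}$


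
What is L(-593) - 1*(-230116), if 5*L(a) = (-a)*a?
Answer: 798931/5 ≈ 1.5979e+5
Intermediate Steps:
L(a) = -a²/5 (L(a) = ((-a)*a)/5 = (-a²)/5 = -a²/5)
L(-593) - 1*(-230116) = -⅕*(-593)² - 1*(-230116) = -⅕*351649 + 230116 = -351649/5 + 230116 = 798931/5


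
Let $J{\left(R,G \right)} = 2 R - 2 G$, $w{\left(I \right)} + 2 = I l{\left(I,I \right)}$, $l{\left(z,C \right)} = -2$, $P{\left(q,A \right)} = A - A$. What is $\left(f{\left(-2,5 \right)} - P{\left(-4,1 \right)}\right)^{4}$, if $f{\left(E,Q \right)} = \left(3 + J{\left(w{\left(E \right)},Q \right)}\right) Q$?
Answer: $50625$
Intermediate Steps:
$P{\left(q,A \right)} = 0$
$w{\left(I \right)} = -2 - 2 I$ ($w{\left(I \right)} = -2 + I \left(-2\right) = -2 - 2 I$)
$J{\left(R,G \right)} = - 2 G + 2 R$
$f{\left(E,Q \right)} = Q \left(-1 - 4 E - 2 Q\right)$ ($f{\left(E,Q \right)} = \left(3 - \left(- 2 \left(-2 - 2 E\right) + 2 Q\right)\right) Q = \left(3 - \left(4 + 2 Q + 4 E\right)\right) Q = \left(-1 - 4 E - 2 Q\right) Q = Q \left(-1 - 4 E - 2 Q\right)$)
$\left(f{\left(-2,5 \right)} - P{\left(-4,1 \right)}\right)^{4} = \left(5 \left(-1 - -8 - 10\right) - 0\right)^{4} = \left(5 \left(-1 + 8 - 10\right) + 0\right)^{4} = \left(5 \left(-3\right) + 0\right)^{4} = \left(-15 + 0\right)^{4} = \left(-15\right)^{4} = 50625$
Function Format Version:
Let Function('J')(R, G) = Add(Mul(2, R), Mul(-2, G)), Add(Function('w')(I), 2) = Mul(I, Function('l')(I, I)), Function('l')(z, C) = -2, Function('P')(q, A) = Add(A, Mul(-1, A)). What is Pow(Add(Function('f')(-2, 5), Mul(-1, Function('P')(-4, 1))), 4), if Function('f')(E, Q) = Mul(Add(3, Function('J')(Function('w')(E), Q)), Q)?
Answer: 50625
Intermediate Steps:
Function('P')(q, A) = 0
Function('w')(I) = Add(-2, Mul(-2, I)) (Function('w')(I) = Add(-2, Mul(I, -2)) = Add(-2, Mul(-2, I)))
Function('J')(R, G) = Add(Mul(-2, G), Mul(2, R))
Function('f')(E, Q) = Mul(Q, Add(-1, Mul(-4, E), Mul(-2, Q))) (Function('f')(E, Q) = Mul(Add(3, Add(Mul(-2, Q), Mul(2, Add(-2, Mul(-2, E))))), Q) = Mul(Add(3, Add(Mul(-2, Q), Add(-4, Mul(-4, E)))), Q) = Mul(Add(3, Add(-4, Mul(-4, E), Mul(-2, Q))), Q) = Mul(Add(-1, Mul(-4, E), Mul(-2, Q)), Q) = Mul(Q, Add(-1, Mul(-4, E), Mul(-2, Q))))
Pow(Add(Function('f')(-2, 5), Mul(-1, Function('P')(-4, 1))), 4) = Pow(Add(Mul(5, Add(-1, Mul(-4, -2), Mul(-2, 5))), Mul(-1, 0)), 4) = Pow(Add(Mul(5, Add(-1, 8, -10)), 0), 4) = Pow(Add(Mul(5, -3), 0), 4) = Pow(Add(-15, 0), 4) = Pow(-15, 4) = 50625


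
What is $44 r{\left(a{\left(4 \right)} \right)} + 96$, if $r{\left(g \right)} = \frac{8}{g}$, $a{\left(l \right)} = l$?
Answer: $184$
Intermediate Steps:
$44 r{\left(a{\left(4 \right)} \right)} + 96 = 44 \cdot \frac{8}{4} + 96 = 44 \cdot 8 \cdot \frac{1}{4} + 96 = 44 \cdot 2 + 96 = 88 + 96 = 184$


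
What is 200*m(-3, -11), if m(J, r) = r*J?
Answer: 6600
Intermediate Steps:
m(J, r) = J*r
200*m(-3, -11) = 200*(-3*(-11)) = 200*33 = 6600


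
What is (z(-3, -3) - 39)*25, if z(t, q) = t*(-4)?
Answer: -675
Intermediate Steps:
z(t, q) = -4*t
(z(-3, -3) - 39)*25 = (-4*(-3) - 39)*25 = (12 - 39)*25 = -27*25 = -675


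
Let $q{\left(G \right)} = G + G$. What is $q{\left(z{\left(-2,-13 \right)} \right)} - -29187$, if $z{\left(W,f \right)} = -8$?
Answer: $29171$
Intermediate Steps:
$q{\left(G \right)} = 2 G$
$q{\left(z{\left(-2,-13 \right)} \right)} - -29187 = 2 \left(-8\right) - -29187 = -16 + 29187 = 29171$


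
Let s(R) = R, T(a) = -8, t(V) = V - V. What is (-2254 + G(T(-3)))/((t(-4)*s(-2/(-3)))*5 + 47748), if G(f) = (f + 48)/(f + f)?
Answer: -4513/95496 ≈ -0.047258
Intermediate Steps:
t(V) = 0
G(f) = (48 + f)/(2*f) (G(f) = (48 + f)/((2*f)) = (48 + f)*(1/(2*f)) = (48 + f)/(2*f))
(-2254 + G(T(-3)))/((t(-4)*s(-2/(-3)))*5 + 47748) = (-2254 + (½)*(48 - 8)/(-8))/((0*(-2/(-3)))*5 + 47748) = (-2254 + (½)*(-⅛)*40)/((0*(-2*(-⅓)))*5 + 47748) = (-2254 - 5/2)/((0*(⅔))*5 + 47748) = -4513/(2*(0*5 + 47748)) = -4513/(2*(0 + 47748)) = -4513/2/47748 = -4513/2*1/47748 = -4513/95496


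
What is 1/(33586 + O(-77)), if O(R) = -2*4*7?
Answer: 1/33530 ≈ 2.9824e-5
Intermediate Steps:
O(R) = -56 (O(R) = -8*7 = -56)
1/(33586 + O(-77)) = 1/(33586 - 56) = 1/33530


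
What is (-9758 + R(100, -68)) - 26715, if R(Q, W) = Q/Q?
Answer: -36472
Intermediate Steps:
R(Q, W) = 1
(-9758 + R(100, -68)) - 26715 = (-9758 + 1) - 26715 = -9757 - 26715 = -36472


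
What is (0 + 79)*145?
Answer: 11455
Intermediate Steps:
(0 + 79)*145 = 79*145 = 11455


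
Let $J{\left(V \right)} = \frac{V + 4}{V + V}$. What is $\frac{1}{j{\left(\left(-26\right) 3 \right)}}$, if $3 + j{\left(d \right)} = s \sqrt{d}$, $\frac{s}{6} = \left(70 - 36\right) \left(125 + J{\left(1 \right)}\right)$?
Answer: $- \frac{1}{17589522603} - \frac{2890 i \sqrt{78}}{5863174201} \approx -5.6852 \cdot 10^{-11} - 4.3532 \cdot 10^{-6} i$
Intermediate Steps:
$J{\left(V \right)} = \frac{4 + V}{2 V}$
$s = 26010$ ($s = 6 \left(70 - 36\right) \left(125 + \frac{4 + 1}{2 \cdot 1}\right) = 6 \cdot 34 \left(125 + \frac{1}{2} \cdot 1 \cdot 5\right) = 6 \cdot 34 \left(125 + \frac{5}{2}\right) = 6 \cdot 34 \cdot \frac{255}{2} = 6 \cdot 4335 = 26010$)
$j{\left(d \right)} = -3 + 26010 \sqrt{d}$
$\frac{1}{j{\left(\left(-26\right) 3 \right)}} = \frac{1}{-3 + 26010 \sqrt{\left(-26\right) 3}} = \frac{1}{-3 + 26010 \sqrt{-78}} = \frac{1}{-3 + 26010 i \sqrt{78}}$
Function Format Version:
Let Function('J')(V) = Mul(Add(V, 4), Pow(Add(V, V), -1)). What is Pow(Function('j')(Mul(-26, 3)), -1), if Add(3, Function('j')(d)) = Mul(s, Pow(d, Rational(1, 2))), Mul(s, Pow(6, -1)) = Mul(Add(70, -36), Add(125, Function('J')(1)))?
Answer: Add(Rational(-1, 17589522603), Mul(Rational(-2890, 5863174201), I, Pow(78, Rational(1, 2)))) ≈ Add(-5.6852e-11, Mul(-4.3532e-6, I))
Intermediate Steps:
Function('J')(V) = Mul(Rational(1, 2), Pow(V, -1), Add(4, V)) (Function('J')(V) = Mul(Add(4, V), Pow(Mul(2, V), -1)) = Mul(Add(4, V), Mul(Rational(1, 2), Pow(V, -1))) = Mul(Rational(1, 2), Pow(V, -1), Add(4, V)))
s = 26010 (s = Mul(6, Mul(Add(70, -36), Add(125, Mul(Rational(1, 2), Pow(1, -1), Add(4, 1))))) = Mul(6, Mul(34, Add(125, Mul(Rational(1, 2), 1, 5)))) = Mul(6, Mul(34, Add(125, Rational(5, 2)))) = Mul(6, Mul(34, Rational(255, 2))) = Mul(6, 4335) = 26010)
Function('j')(d) = Add(-3, Mul(26010, Pow(d, Rational(1, 2))))
Pow(Function('j')(Mul(-26, 3)), -1) = Pow(Add(-3, Mul(26010, Pow(Mul(-26, 3), Rational(1, 2)))), -1) = Pow(Add(-3, Mul(26010, Pow(-78, Rational(1, 2)))), -1) = Pow(Add(-3, Mul(26010, Mul(I, Pow(78, Rational(1, 2))))), -1) = Pow(Add(-3, Mul(26010, I, Pow(78, Rational(1, 2)))), -1)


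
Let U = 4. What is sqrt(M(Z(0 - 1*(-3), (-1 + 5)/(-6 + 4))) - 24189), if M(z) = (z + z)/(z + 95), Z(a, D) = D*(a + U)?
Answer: I*sqrt(1959337)/9 ≈ 155.53*I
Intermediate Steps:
Z(a, D) = D*(4 + a) (Z(a, D) = D*(a + 4) = D*(4 + a))
M(z) = 2*z/(95 + z) (M(z) = (2*z)/(95 + z) = 2*z/(95 + z))
sqrt(M(Z(0 - 1*(-3), (-1 + 5)/(-6 + 4))) - 24189) = sqrt(2*(((-1 + 5)/(-6 + 4))*(4 + (0 - 1*(-3))))/(95 + ((-1 + 5)/(-6 + 4))*(4 + (0 - 1*(-3)))) - 24189) = sqrt(2*((4/(-2))*(4 + (0 + 3)))/(95 + (4/(-2))*(4 + (0 + 3))) - 24189) = sqrt(2*((4*(-1/2))*(4 + 3))/(95 + (4*(-1/2))*(4 + 3)) - 24189) = sqrt(2*(-2*7)/(95 - 2*7) - 24189) = sqrt(2*(-14)/(95 - 14) - 24189) = sqrt(2*(-14)/81 - 24189) = sqrt(2*(-14)*(1/81) - 24189) = sqrt(-28/81 - 24189) = sqrt(-1959337/81) = I*sqrt(1959337)/9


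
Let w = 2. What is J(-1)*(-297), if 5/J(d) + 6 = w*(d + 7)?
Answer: -495/2 ≈ -247.50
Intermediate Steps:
J(d) = 5/(8 + 2*d) (J(d) = 5/(-6 + 2*(d + 7)) = 5/(-6 + 2*(7 + d)) = 5/(-6 + (14 + 2*d)) = 5/(8 + 2*d))
J(-1)*(-297) = (5/(2*(4 - 1)))*(-297) = ((5/2)/3)*(-297) = ((5/2)*(⅓))*(-297) = (⅚)*(-297) = -495/2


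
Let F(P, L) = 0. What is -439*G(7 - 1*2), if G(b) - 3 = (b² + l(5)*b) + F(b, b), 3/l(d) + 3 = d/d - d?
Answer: -79459/7 ≈ -11351.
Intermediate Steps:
l(d) = 3/(-2 - d) (l(d) = 3/(-3 + (d/d - d)) = 3/(-3 + (1 - d)) = 3/(-2 - d))
G(b) = 3 + b² - 3*b/7 (G(b) = 3 + ((b² + (-3/(2 + 5))*b) + 0) = 3 + ((b² + (-3/7)*b) + 0) = 3 + ((b² + (-3*⅐)*b) + 0) = 3 + ((b² - 3*b/7) + 0) = 3 + (b² - 3*b/7) = 3 + b² - 3*b/7)
-439*G(7 - 1*2) = -439*(3 + (7 - 1*2)² - 3*(7 - 1*2)/7) = -439*(3 + (7 - 2)² - 3*(7 - 2)/7) = -439*(3 + 5² - 3/7*5) = -439*(3 + 25 - 15/7) = -439*181/7 = -79459/7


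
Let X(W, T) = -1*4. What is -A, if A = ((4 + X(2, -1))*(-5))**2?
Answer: 0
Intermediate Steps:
X(W, T) = -4
A = 0 (A = ((4 - 4)*(-5))**2 = (0*(-5))**2 = 0**2 = 0)
-A = -1*0 = 0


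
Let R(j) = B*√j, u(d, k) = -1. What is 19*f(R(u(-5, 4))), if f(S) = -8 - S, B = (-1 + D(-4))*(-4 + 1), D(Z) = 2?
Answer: -152 + 57*I ≈ -152.0 + 57.0*I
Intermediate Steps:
B = -3 (B = (-1 + 2)*(-4 + 1) = 1*(-3) = -3)
R(j) = -3*√j
19*f(R(u(-5, 4))) = 19*(-8 - (-3)*√(-1)) = 19*(-8 - (-3)*I) = 19*(-8 + 3*I) = -152 + 57*I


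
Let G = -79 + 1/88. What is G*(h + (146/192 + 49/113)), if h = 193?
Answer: -4881031589/318208 ≈ -15339.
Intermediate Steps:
G = -6951/88 (G = -79 + 1/88 = -6951/88 ≈ -78.989)
G*(h + (146/192 + 49/113)) = -6951*(193 + (146/192 + 49/113))/88 = -6951*(193 + (146*(1/192) + 49*(1/113)))/88 = -6951*(193 + (73/96 + 49/113))/88 = -6951*(193 + 12953/10848)/88 = -6951/88*2106617/10848 = -4881031589/318208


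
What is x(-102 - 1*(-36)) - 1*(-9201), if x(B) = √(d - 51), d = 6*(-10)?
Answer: 9201 + I*√111 ≈ 9201.0 + 10.536*I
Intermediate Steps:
d = -60
x(B) = I*√111 (x(B) = √(-60 - 51) = √(-111) = I*√111)
x(-102 - 1*(-36)) - 1*(-9201) = I*√111 - 1*(-9201) = I*√111 + 9201 = 9201 + I*√111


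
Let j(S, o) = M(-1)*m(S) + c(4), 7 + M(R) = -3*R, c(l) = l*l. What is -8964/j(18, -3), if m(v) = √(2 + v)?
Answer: 2241 + 2241*√5/2 ≈ 4746.5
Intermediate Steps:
c(l) = l²
M(R) = -7 - 3*R
j(S, o) = 16 - 4*√(2 + S) (j(S, o) = (-7 - 3*(-1))*√(2 + S) + 4² = (-7 + 3)*√(2 + S) + 16 = -4*√(2 + S) + 16 = 16 - 4*√(2 + S))
-8964/j(18, -3) = -8964/(16 - 4*√(2 + 18)) = -8964/(16 - 8*√5)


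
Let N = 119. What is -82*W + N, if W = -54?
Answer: 4547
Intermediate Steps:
-82*W + N = -82*(-54) + 119 = 4428 + 119 = 4547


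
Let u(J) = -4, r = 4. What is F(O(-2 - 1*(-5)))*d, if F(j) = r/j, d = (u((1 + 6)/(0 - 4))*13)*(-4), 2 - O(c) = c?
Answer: -832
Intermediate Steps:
O(c) = 2 - c
d = 208 (d = -4*13*(-4) = -52*(-4) = 208)
F(j) = 4/j
F(O(-2 - 1*(-5)))*d = (4/(2 - (-2 - 1*(-5))))*208 = (4/(2 - (-2 + 5)))*208 = (4/(2 - 1*3))*208 = (4/(2 - 3))*208 = (4/(-1))*208 = (4*(-1))*208 = -4*208 = -832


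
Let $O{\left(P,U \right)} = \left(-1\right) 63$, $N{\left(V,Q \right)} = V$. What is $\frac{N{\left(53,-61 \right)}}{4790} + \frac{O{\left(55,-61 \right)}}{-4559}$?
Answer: $\frac{543397}{21837610} \approx 0.024884$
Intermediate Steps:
$O{\left(P,U \right)} = -63$
$\frac{N{\left(53,-61 \right)}}{4790} + \frac{O{\left(55,-61 \right)}}{-4559} = \frac{53}{4790} - \frac{63}{-4559} = 53 \cdot \frac{1}{4790} - - \frac{63}{4559} = \frac{53}{4790} + \frac{63}{4559} = \frac{543397}{21837610}$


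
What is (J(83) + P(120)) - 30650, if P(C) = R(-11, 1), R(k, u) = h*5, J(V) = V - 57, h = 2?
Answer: -30614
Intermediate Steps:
J(V) = -57 + V
R(k, u) = 10 (R(k, u) = 2*5 = 10)
P(C) = 10
(J(83) + P(120)) - 30650 = ((-57 + 83) + 10) - 30650 = (26 + 10) - 30650 = 36 - 30650 = -30614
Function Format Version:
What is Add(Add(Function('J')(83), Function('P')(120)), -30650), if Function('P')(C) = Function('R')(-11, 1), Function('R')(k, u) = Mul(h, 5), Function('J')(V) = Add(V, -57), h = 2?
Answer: -30614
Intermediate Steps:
Function('J')(V) = Add(-57, V)
Function('R')(k, u) = 10 (Function('R')(k, u) = Mul(2, 5) = 10)
Function('P')(C) = 10
Add(Add(Function('J')(83), Function('P')(120)), -30650) = Add(Add(Add(-57, 83), 10), -30650) = Add(Add(26, 10), -30650) = Add(36, -30650) = -30614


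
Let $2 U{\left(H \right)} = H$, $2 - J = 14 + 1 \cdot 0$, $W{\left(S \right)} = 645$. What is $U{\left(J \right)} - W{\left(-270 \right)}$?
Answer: $-651$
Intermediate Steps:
$J = -12$ ($J = 2 - \left(14 + 1 \cdot 0\right) = 2 - \left(14 + 0\right) = 2 - 14 = -12$)
$U{\left(H \right)} = \frac{H}{2}$
$U{\left(J \right)} - W{\left(-270 \right)} = \frac{1}{2} \left(-12\right) - 645 = -6 - 645 = -651$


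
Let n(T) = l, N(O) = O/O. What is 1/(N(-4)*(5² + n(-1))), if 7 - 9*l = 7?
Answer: 1/25 ≈ 0.040000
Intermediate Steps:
l = 0 (l = 7/9 - ⅑*7 = 7/9 - 7/9 = 0)
N(O) = 1
n(T) = 0
1/(N(-4)*(5² + n(-1))) = 1/(1*(5² + 0)) = 1/(1*(25 + 0)) = 1/(1*25) = 1/25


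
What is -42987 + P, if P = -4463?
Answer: -47450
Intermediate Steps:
-42987 + P = -42987 - 4463 = -47450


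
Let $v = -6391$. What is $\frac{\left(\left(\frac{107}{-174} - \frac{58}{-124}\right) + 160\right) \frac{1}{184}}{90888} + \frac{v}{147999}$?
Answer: $- \frac{13723304379367}{317866531150656} \approx -0.043173$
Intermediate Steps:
$\frac{\left(\left(\frac{107}{-174} - \frac{58}{-124}\right) + 160\right) \frac{1}{184}}{90888} + \frac{v}{147999} = \frac{\left(\left(\frac{107}{-174} - \frac{58}{-124}\right) + 160\right) \frac{1}{184}}{90888} - \frac{6391}{147999} = \left(\left(107 \left(- \frac{1}{174}\right) - - \frac{29}{62}\right) + 160\right) \frac{1}{184} \cdot \frac{1}{90888} - \frac{6391}{147999} = \left(\left(- \frac{107}{174} + \frac{29}{62}\right) + 160\right) \frac{1}{184} \cdot \frac{1}{90888} - \frac{6391}{147999} = \left(- \frac{397}{2697} + 160\right) \frac{1}{184} \cdot \frac{1}{90888} - \frac{6391}{147999} = \frac{431123}{2697} \cdot \frac{1}{184} \cdot \frac{1}{90888} - \frac{6391}{147999} = \frac{431123}{496248} \cdot \frac{1}{90888} - \frac{6391}{147999} = \frac{61589}{6443284032} - \frac{6391}{147999} = - \frac{13723304379367}{317866531150656}$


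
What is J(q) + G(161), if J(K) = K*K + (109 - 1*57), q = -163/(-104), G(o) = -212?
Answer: -1703991/10816 ≈ -157.54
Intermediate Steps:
q = 163/104 (q = -163*(-1/104) = 163/104 ≈ 1.5673)
J(K) = 52 + K² (J(K) = K² + (109 - 57) = K² + 52 = 52 + K²)
J(q) + G(161) = (52 + (163/104)²) - 212 = (52 + 26569/10816) - 212 = 589001/10816 - 212 = -1703991/10816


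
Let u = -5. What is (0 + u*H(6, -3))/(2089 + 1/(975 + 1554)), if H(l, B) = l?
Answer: -37935/2641541 ≈ -0.014361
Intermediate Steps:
(0 + u*H(6, -3))/(2089 + 1/(975 + 1554)) = (0 - 5*6)/(2089 + 1/(975 + 1554)) = (0 - 30)/(2089 + 1/2529) = -30/(2089 + 1/2529) = -30/(5283082/2529) = (2529/5283082)*(-30) = -37935/2641541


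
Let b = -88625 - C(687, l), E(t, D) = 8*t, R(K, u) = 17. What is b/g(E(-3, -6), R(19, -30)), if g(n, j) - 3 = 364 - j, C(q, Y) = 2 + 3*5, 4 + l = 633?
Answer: -44321/175 ≈ -253.26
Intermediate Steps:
l = 629 (l = -4 + 633 = 629)
C(q, Y) = 17 (C(q, Y) = 2 + 15 = 17)
g(n, j) = 367 - j (g(n, j) = 3 + (364 - j) = 367 - j)
b = -88642 (b = -88625 - 1*17 = -88625 - 17 = -88642)
b/g(E(-3, -6), R(19, -30)) = -88642/(367 - 1*17) = -88642/(367 - 17) = -88642/350 = -88642*1/350 = -44321/175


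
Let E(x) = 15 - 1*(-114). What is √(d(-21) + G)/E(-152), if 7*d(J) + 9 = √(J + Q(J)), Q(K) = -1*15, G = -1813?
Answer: √(-88900 + 42*I)/903 ≈ 7.7997e-5 + 0.33019*I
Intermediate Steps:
Q(K) = -15
E(x) = 129 (E(x) = 15 + 114 = 129)
d(J) = -9/7 + √(-15 + J)/7 (d(J) = -9/7 + √(J - 15)/7 = -9/7 + √(-15 + J)/7)
√(d(-21) + G)/E(-152) = √((-9/7 + √(-15 - 21)/7) - 1813)/129 = √((-9/7 + √(-36)/7) - 1813)*(1/129) = √((-9/7 + (6*I)/7) - 1813)*(1/129) = √((-9/7 + 6*I/7) - 1813)*(1/129) = √(-12700/7 + 6*I/7)*(1/129) = √(-12700/7 + 6*I/7)/129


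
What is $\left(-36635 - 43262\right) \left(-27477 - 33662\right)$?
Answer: $4884822683$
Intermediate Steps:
$\left(-36635 - 43262\right) \left(-27477 - 33662\right) = \left(-79897\right) \left(-61139\right) = 4884822683$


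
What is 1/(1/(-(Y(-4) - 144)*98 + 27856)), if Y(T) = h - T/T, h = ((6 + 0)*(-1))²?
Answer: 38538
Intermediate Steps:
h = 36 (h = (6*(-1))² = (-6)² = 36)
Y(T) = 35 (Y(T) = 36 - T/T = 36 - 1*1 = 36 - 1 = 35)
1/(1/(-(Y(-4) - 144)*98 + 27856)) = 1/(1/(-(35 - 144)*98 + 27856)) = 1/(1/(-(-109)*98 + 27856)) = 1/(1/(-1*(-10682) + 27856)) = 1/(1/(10682 + 27856)) = 1/(1/38538) = 38538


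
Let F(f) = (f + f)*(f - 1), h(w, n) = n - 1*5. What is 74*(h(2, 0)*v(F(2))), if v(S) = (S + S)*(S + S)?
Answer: -23680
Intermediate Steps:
h(w, n) = -5 + n (h(w, n) = n - 5 = -5 + n)
F(f) = 2*f*(-1 + f) (F(f) = (2*f)*(-1 + f) = 2*f*(-1 + f))
v(S) = 4*S**2 (v(S) = (2*S)*(2*S) = 4*S**2)
74*(h(2, 0)*v(F(2))) = 74*((-5 + 0)*(4*(2*2*(-1 + 2))**2)) = 74*(-20*(2*2*1)**2) = 74*(-20*4**2) = 74*(-20*16) = 74*(-5*64) = 74*(-320) = -23680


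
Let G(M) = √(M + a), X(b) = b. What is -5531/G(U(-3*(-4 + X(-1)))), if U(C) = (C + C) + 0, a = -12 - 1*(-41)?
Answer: -5531*√59/59 ≈ -720.08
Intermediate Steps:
a = 29 (a = -12 + 41 = 29)
U(C) = 2*C (U(C) = 2*C + 0 = 2*C)
G(M) = √(29 + M) (G(M) = √(M + 29) = √(29 + M))
-5531/G(U(-3*(-4 + X(-1)))) = -5531/√(29 + 2*(-3*(-4 - 1))) = -5531/√(29 + 2*(-3*(-5))) = -5531/√(29 + 2*15) = -5531/√(29 + 30) = -5531*√59/59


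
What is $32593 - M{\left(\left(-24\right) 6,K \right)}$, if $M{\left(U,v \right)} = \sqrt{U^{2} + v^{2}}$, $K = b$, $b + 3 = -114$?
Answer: $32593 - 45 \sqrt{17} \approx 32407.0$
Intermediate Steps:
$b = -117$ ($b = -3 - 114 = -117$)
$K = -117$
$32593 - M{\left(\left(-24\right) 6,K \right)} = 32593 - \sqrt{\left(\left(-24\right) 6\right)^{2} + \left(-117\right)^{2}} = 32593 - \sqrt{\left(-144\right)^{2} + 13689} = 32593 - \sqrt{20736 + 13689} = 32593 - \sqrt{34425} = 32593 - 45 \sqrt{17}$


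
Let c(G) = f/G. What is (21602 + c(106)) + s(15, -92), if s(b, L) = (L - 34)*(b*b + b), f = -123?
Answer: -915751/106 ≈ -8639.2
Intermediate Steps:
s(b, L) = (-34 + L)*(b + b**2) (s(b, L) = (-34 + L)*(b**2 + b) = (-34 + L)*(b + b**2))
c(G) = -123/G
(21602 + c(106)) + s(15, -92) = (21602 - 123/106) + 15*(-34 - 92 - 34*15 - 92*15) = (21602 - 123*1/106) + 15*(-34 - 92 - 510 - 1380) = (21602 - 123/106) + 15*(-2016) = 2289689/106 - 30240 = -915751/106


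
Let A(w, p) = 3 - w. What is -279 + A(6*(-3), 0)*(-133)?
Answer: -3072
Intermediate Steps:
-279 + A(6*(-3), 0)*(-133) = -279 + (3 - 6*(-3))*(-133) = -279 + (3 - 1*(-18))*(-133) = -279 + (3 + 18)*(-133) = -279 + 21*(-133) = -279 - 2793 = -3072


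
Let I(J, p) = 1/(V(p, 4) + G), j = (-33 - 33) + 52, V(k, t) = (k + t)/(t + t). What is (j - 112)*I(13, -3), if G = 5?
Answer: -1008/41 ≈ -24.585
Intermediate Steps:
V(k, t) = (k + t)/(2*t) (V(k, t) = (k + t)/((2*t)) = (k + t)*(1/(2*t)) = (k + t)/(2*t))
j = -14 (j = -66 + 52 = -14)
I(J, p) = 1/(11/2 + p/8) (I(J, p) = 1/((1/2)*(p + 4)/4 + 5) = 1/((1/2)*(1/4)*(4 + p) + 5) = 1/((1/2 + p/8) + 5) = 1/(11/2 + p/8))
(j - 112)*I(13, -3) = (-14 - 112)*(8/(44 - 3)) = -1008/41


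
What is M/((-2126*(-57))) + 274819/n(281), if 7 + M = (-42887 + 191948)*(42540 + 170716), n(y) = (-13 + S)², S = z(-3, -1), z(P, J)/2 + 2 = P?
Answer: 16849235846219/64105278 ≈ 2.6284e+5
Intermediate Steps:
z(P, J) = -4 + 2*P
S = -10 (S = -4 + 2*(-3) = -4 - 6 = -10)
n(y) = 529 (n(y) = (-13 - 10)² = (-23)² = 529)
M = 31788152609 (M = -7 + (-42887 + 191948)*(42540 + 170716) = -7 + 149061*213256 = -7 + 31788152616 = 31788152609)
M/((-2126*(-57))) + 274819/n(281) = 31788152609/((-2126*(-57))) + 274819/529 = 31788152609/121182 + 274819*(1/529) = 31788152609*(1/121182) + 274819/529 = 31788152609/121182 + 274819/529 = 16849235846219/64105278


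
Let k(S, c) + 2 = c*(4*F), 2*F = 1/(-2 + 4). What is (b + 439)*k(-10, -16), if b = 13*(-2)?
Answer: -7434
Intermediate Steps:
F = ¼ (F = 1/(2*(-2 + 4)) = (½)/2 = (½)*(½) = ¼ ≈ 0.25000)
b = -26
k(S, c) = -2 + c (k(S, c) = -2 + c*(4*(¼)) = -2 + c*1 = -2 + c)
(b + 439)*k(-10, -16) = (-26 + 439)*(-2 - 16) = 413*(-18) = -7434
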